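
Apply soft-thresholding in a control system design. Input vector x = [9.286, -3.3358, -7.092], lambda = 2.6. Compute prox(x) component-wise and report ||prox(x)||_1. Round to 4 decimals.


Soft-thresholding with lambda = 2.6:
prox(9.286) = sign(9.286)*max(|9.286| - 2.6, 0) = 6.686
prox(-3.3358) = sign(-3.3358)*max(|-3.3358| - 2.6, 0) = -0.7358
prox(-7.092) = sign(-7.092)*max(|-7.092| - 2.6, 0) = -4.492
prox(x) = [6.686, -0.7358, -4.492]
||prox(x)||_1 = 6.686 + 0.7358 + 4.492 = 11.9138


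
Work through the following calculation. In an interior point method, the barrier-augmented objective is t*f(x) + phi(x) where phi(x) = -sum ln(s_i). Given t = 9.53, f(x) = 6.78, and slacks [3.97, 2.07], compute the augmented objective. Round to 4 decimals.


Step 1: Compute log-barrier.
ln values: [1.3788, 0.7275]
phi = -(1.3788 + 0.7275) = -2.1063
Step 2: Compute augmented objective.
t*f(x) = 9.53*6.78 = 64.6134
Total = 64.6134 - 2.1063 = 62.5071


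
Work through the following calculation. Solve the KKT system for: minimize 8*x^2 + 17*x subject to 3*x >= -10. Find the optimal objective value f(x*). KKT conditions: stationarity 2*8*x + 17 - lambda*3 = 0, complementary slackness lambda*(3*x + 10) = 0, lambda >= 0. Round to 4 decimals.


Step 1: Try lambda = 0 (constraint inactive).
Stationarity: 2*8*x + 17 = 0
x* = -17/(2*8) = -1.0625
Check constraint: 3*-1.0625 = -3.1875 >= -10 -- satisfied.
Step 2: Compute optimal value.
f(x*) = 8*(-1.0625)^2 + 17*(-1.0625) = -9.0313


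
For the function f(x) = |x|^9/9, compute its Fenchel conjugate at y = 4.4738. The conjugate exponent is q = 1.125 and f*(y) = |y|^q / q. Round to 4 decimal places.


The conjugate exponent q satisfies 1/p + 1/q = 1.
p = 9, so q = 9/(9 - 1) = 1.125
|y|^q = 4.4738^1.125 = 5.3952
f*(4.4738) = 5.3952 / 1.125 = 4.7958


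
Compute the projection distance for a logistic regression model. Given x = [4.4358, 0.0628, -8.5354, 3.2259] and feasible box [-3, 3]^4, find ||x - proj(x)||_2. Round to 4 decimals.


Project each component onto [-3, 3].
clip(4.4358) = 3.0, clip(0.0628) = 0.0628, clip(-8.5354) = -3.0, clip(3.2259) = 3.0
Projection = [3.0, 0.0628, -3.0, 3.0]
Squared diffs: [2.0615, 0.0, 30.6407, 0.051]
Distance = sqrt(32.7532) = 5.723


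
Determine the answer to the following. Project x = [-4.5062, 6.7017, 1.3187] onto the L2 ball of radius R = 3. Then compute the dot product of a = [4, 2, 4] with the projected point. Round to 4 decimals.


Step 1: Compute ||x|| (intermediates to 6 decimals).
||x|| = sqrt((-4.5062)^2 + 6.7017^2 + 1.3187^2) = 8.182762
Step 2: Project.
Since ||x|| > R, scale = R/||x|| = 3/8.182762 = 0.366624, proj(x) = scale * x
proj(x) = [-1.652081, 2.457004, 0.483467]
Step 3: Dot product.
a^T * proj(x) = 4*(-1.652081) + 2*2.457004 + 4*0.483467 = 0.2396


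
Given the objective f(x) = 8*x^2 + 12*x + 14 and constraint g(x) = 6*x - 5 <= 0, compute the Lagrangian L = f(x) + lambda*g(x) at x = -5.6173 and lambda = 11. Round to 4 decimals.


Step 1: Evaluate f(x).
f(-5.6173) = 8*(-5.6173)^2 + 12*(-5.6173) + 14 = 199.0249
Step 2: Evaluate g(x).
g(-5.6173) = 6*-5.6173 - 5 = -38.7038
Step 3: Compute Lagrangian.
L = 199.0249 + 11*-38.7038 = -226.7169


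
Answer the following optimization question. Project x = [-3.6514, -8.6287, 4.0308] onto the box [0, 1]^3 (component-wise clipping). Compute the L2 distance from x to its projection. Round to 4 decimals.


Project each component onto [0, 1].
clip(-3.6514) = 0.0, clip(-8.6287) = 0.0, clip(4.0308) = 1.0
Projection = [0.0, 0.0, 1.0]
Squared diffs: [13.3327, 74.4545, 9.1857]
Distance = sqrt(96.9729) = 9.8475


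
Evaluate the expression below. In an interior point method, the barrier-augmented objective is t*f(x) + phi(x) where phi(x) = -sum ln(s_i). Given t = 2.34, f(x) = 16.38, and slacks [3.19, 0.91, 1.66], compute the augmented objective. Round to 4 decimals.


Step 1: Compute log-barrier.
ln values: [1.16, -0.0943, 0.5068]
phi = -(1.16 - 0.0943 + 0.5068) = -1.5725
Step 2: Compute augmented objective.
t*f(x) = 2.34*16.38 = 38.3292
Total = 38.3292 - 1.5725 = 36.7567


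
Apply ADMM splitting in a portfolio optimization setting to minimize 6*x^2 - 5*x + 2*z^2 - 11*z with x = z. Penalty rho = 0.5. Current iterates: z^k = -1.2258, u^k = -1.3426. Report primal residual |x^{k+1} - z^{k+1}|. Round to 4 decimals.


ADMM iteration with rho = 0.5, z^k = -1.2258, u^k = -1.3426
Step 1: x-update.
Minimize 6*x^2 - 5*x + (0.5/2)*(x + 1.2258 - 1.3426)^2
FOC: (2*6 + 0.5)*x = 5 + 0.5*(-1.2258 + 1.3426)
x^{k+1} = 0.4047
Step 2: z-update.
Minimize 2*z^2 - 11*z + (0.5/2)*(0.4047 - z - 1.3426)^2
FOC: (2*2 + 0.5)*z = 11 + 0.5*(0.4047 - 1.3426)
z^{k+1} = 2.3402
Step 3: u-update.
u^{k+1} = -1.3426 + 0.4047 - 2.3402 = -3.2782
Step 4: Primal residual = |0.4047 - 2.3402| = 1.9356


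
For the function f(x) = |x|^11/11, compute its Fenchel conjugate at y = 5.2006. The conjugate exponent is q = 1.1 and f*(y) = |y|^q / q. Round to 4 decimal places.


The conjugate exponent q satisfies 1/p + 1/q = 1.
p = 11, so q = 11/(11 - 1) = 1.1
|y|^q = 5.2006^1.1 = 6.1328
f*(5.2006) = 6.1328 / 1.1 = 5.5753


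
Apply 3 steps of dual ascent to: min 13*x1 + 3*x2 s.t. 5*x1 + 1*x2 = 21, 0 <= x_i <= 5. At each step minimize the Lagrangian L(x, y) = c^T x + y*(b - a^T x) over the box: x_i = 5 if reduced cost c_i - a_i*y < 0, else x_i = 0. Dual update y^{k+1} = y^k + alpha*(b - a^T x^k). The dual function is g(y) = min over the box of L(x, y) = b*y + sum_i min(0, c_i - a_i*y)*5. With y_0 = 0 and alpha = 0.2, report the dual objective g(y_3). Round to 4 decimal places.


Dual ascent for LP: min 13*x1 + 3*x2, 5*x1 + 1*x2 = 21, 0 <= x_i <= 5
Step 1: y^k = 0.0, reduced costs: (13.0, 3.0)
  x^k = (0.0, 0.0), subgradient = b - a^T x = 21.0
  y^{k+1} = 0.0 + 0.2*21.0 = 4.2
Step 2: y^k = 4.2, reduced costs: (-8.0, -1.2)
  x^k = (5.0, 5.0), subgradient = b - a^T x = -9.0
  y^{k+1} = 4.2 + 0.2*-9.0 = 2.4
Step 3: y^k = 2.4, reduced costs: (1.0, 0.6)
  x^k = (0.0, 0.0), subgradient = b - a^T x = 21.0
  y^{k+1} = 2.4 + 0.2*21.0 = 6.6
Dual objective at y_3 = 6.6: reduced costs (-20.0, -3.6), box minimizer x = (5.0, 5.0)
g(y_3) = b*y + (c1 - a1*y)*x1 + (c2 - a2*y)*x2 = 21*6.6 + (-20.0)*5.0 + (-3.6)*5.0 = 138.6 - 100.0 - 18.0 = 20.6


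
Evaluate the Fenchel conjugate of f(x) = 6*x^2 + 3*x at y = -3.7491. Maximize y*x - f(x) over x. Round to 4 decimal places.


f*(y) = sup_x {y*x - a*x^2 - b*x} = sup_x {(y-b)*x - a*x^2}
FOC: (y - b) - 2a*x = 0 => x* = (y - b)/(2a)
x* = (-3.7491 - 3)/(2*6) = -0.5624
f*(-3.7491) = (y-b)^2/(4a) = (-3.7491 - 3)^2/(4*6)
= 45.5504/24 = 1.8979


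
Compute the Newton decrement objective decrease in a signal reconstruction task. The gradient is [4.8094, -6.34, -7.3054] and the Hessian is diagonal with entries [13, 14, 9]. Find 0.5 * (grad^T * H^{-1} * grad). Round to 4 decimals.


Step 1: H is diagonal, so H^(-1) * g = [0.37, -0.4529, -0.8117].
Step 2: g^T H^(-1) g = sum_i g_i^2 / H_ii
  = (4.8094)^2/13 + (-6.34)^2/14 + (-7.3054)^2/9
  = 1.7793 + 2.8711 + 5.9299 = 10.5802
Step 3: Objective decrease = 0.5 * g^T H^(-1) g = 5.2901


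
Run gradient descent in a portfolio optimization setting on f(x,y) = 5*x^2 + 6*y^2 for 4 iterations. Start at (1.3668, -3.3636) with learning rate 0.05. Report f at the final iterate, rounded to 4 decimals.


Gradient descent on f(x,y) = 5*x^2 + 6*y^2.
Starting point: (1.3668, -3.3636), alpha = 0.05
Step 1: grad_x = 2*5*1.3668 = 13.668, grad_y = 2*6*-3.3636 = -40.3632
  x_1 = 1.3668 - 0.05*13.668 = 0.6834
  y_1 = -3.3636 - 0.05*-40.3632 = -1.3454
Step 2: grad_x = 2*5*0.6834 = 6.834, grad_y = 2*6*-1.3454 = -16.1453
  x_2 = 0.6834 - 0.05*6.834 = 0.3417
  y_2 = -1.3454 - 0.05*-16.1453 = -0.5382
Step 3: grad_x = 2*5*0.3417 = 3.417, grad_y = 2*6*-0.5382 = -6.4581
  x_3 = 0.3417 - 0.05*3.417 = 0.1709
  y_3 = -0.5382 - 0.05*-6.4581 = -0.2153
Step 4: grad_x = 2*5*0.1709 = 1.7085, grad_y = 2*6*-0.2153 = -2.5832
  x_4 = 0.1709 - 0.05*1.7085 = 0.0854
  y_4 = -0.2153 - 0.05*-2.5832 = -0.0861
f(0.0854, -0.0861) = 5*0.0854^2 + 6*(-0.0861)^2 = 0.081


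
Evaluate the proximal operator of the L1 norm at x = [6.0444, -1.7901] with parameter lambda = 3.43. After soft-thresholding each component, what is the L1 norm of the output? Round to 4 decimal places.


Soft-thresholding with lambda = 3.43:
prox(6.0444) = sign(6.0444)*max(|6.0444| - 3.43, 0) = 2.6144
prox(-1.7901) = sign(-1.7901)*max(|-1.7901| - 3.43, 0) = 0.0
prox(x) = [2.6144, 0.0]
||prox(x)||_1 = 2.6144 + 0.0 = 2.6144


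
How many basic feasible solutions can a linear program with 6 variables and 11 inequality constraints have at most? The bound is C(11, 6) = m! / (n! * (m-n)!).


Each vertex corresponds to some choice of n active constraints out of m, so the number of vertices is at most C(m, n) = m! / (n!(m-n)!).
m = 11, n = 6
Numerator: 11 * 10 * 9 * 8 * 7 * 6
Denominator: 6! = 720
C(11, 6) = 462


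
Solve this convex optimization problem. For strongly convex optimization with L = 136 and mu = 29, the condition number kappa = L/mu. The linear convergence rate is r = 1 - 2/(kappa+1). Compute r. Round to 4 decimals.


Step 1: Compute the condition number.
kappa = L/mu = 136/29 = 4.6897
Step 2: Compute the convergence rate.
r = 1 - 2/(kappa + 1) = 1 - 2*mu/(L + mu) = (L - mu)/(L + mu) = 107/165 = 0.6485


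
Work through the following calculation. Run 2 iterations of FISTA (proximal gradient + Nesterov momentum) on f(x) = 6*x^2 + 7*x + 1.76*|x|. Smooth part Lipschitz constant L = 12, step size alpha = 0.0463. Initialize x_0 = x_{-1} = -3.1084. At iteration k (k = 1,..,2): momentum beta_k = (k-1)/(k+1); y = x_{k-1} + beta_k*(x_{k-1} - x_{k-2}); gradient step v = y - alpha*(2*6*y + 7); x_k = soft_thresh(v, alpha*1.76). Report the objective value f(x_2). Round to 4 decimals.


FISTA on f(x) = 6*x^2 + 7*x + 1.76*|x|
L = 12, alpha = 0.0463
Iteration 1: beta = 0.0, y = -3.1084 + 0.0*(-3.1084 + 3.1084) = -3.1084
  grad(y) = -30.3008, v = y - alpha*grad = -1.7055
  prox(v) = soft_thresh(-1.7055, 0.0815) = -1.624
Iteration 2: beta = 0.3333, y = -1.624 + 0.3333*(-1.624 + 3.1084) = -1.1292
  grad(y) = -6.5502, v = y - alpha*grad = -0.8259
  prox(v) = soft_thresh(-0.8259, 0.0815) = -0.7444
f(x_2) = 6*(-0.7444)^2 + 7*(-0.7444) + 1.76*|-0.7444| = -0.5758


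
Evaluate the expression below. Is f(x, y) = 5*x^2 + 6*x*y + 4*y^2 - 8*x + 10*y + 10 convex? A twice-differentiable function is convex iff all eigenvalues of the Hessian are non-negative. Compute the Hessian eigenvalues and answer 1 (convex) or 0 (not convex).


The Hessian of f(x,y) = 5*x^2 + 6*x*y + 4*y^2 - 8*x + 10*y + 10 is:
H = [[10, 6], [6, 8]]
Trace = 10 + 8 = 18
Determinant = 10*8 - (6)^2 = 44
Discriminant = (18)^2 - 4*44 = 148.0
Eigenvalues: lambda_1 = 2.9172, lambda_2 = 15.0828
The function is convex.

1


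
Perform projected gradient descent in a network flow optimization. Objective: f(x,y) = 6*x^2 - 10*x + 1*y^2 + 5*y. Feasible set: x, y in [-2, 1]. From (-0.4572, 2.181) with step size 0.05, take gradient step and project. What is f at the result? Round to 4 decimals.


Step 1: Compute gradient at (-0.4572, 2.181).
grad_x = 2*6*-0.4572 - 10 = -15.4864
grad_y = 2*1*2.181 + 5 = 9.362
Step 2: Gradient step.
x_raw = -0.4572 - 0.05*-15.4864 = 0.3171
y_raw = 2.181 - 0.05*9.362 = 1.7129
Step 3: Project onto [-2, 1].
x_proj = clip(0.3171) = 0.3171
y_proj = clip(1.7129) = 1.0
Step 4: Evaluate f.
f(0.3171, 1.0) = 3.4322


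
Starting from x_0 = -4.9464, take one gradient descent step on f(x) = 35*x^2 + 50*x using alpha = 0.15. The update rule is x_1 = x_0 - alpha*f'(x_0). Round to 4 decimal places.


We compute the gradient at x_0 and apply the update.
f'(x) = 70*x + 50
f'(-4.9464) = 70*-4.9464 + 50 = -296.248
x_1 = -4.9464 - 0.15*-296.248 = 39.4908


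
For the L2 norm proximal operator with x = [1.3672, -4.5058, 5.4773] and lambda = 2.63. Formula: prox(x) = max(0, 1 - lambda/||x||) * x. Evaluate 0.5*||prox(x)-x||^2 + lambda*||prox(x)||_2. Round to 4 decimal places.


Step 1: Compute ||x||.
||x|| = 7.223
Step 2: Compute scaling factor.
scale = max(0, 1 - 2.63/7.223) = 0.6359
Step 3: prox(x) = [0.8694, -2.8652, 3.4829]
||prox(x)|| = 4.593
Step 4: Proximal objective.
0.5*||prox-x||^2 = 3.4585
lambda*||prox|| = 12.0796
Total = 15.5381


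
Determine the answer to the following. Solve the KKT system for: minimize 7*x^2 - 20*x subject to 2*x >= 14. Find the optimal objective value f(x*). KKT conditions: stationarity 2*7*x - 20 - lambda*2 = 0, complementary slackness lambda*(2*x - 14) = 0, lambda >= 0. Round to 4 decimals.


Step 1: Try lambda = 0 (constraint inactive).
x_unc = 20/(2*7) = 1.4286
Check: 2*1.4286 = 2.8572 < 14 -- violated!
Step 2: Constraint must be active: 2*x = 14
x* = 14/2 = 7.0
lambda = (2*7*7.0 - 20)/2 = 39.0
Step 3: Compute optimal value.
f(x*) = 7*7.0^2 - 20*7.0 = 203.0


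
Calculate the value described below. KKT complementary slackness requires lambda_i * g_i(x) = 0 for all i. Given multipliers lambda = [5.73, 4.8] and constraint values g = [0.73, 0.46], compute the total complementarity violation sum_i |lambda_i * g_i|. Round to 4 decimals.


KKT complementary slackness check:
lambda_1 * g_1 = 5.73 * 0.73 = 4.1829
lambda_2 * g_2 = 4.8 * 0.46 = 2.208
Total violation = 4.1829 + 2.208 = 6.3909


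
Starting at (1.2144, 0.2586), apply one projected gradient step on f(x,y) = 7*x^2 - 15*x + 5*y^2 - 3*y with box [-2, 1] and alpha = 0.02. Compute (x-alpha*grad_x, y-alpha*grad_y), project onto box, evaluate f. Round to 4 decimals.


Step 1: Compute gradient at (1.2144, 0.2586).
grad_x = 2*7*1.2144 - 15 = 2.0016
grad_y = 2*5*0.2586 - 3 = -0.414
Step 2: Gradient step.
x_raw = 1.2144 - 0.02*2.0016 = 1.1744
y_raw = 0.2586 - 0.02*-0.414 = 0.2669
Step 3: Project onto [-2, 1].
x_proj = clip(1.1744) = 1.0
y_proj = clip(0.2669) = 0.2669
Step 4: Evaluate f.
f(1.0, 0.2669) = -8.4445


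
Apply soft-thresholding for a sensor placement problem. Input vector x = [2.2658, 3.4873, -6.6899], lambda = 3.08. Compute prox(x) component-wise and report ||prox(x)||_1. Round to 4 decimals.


Soft-thresholding with lambda = 3.08:
prox(2.2658) = sign(2.2658)*max(|2.2658| - 3.08, 0) = 0.0
prox(3.4873) = sign(3.4873)*max(|3.4873| - 3.08, 0) = 0.4073
prox(-6.6899) = sign(-6.6899)*max(|-6.6899| - 3.08, 0) = -3.6099
prox(x) = [0.0, 0.4073, -3.6099]
||prox(x)||_1 = 0.0 + 0.4073 + 3.6099 = 4.0172


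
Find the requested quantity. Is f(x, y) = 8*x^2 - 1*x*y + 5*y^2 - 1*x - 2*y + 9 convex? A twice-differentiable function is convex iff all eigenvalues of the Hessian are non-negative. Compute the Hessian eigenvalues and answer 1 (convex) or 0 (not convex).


The Hessian of f(x,y) = 8*x^2 - 1*x*y + 5*y^2 - 1*x - 2*y + 9 is:
H = [[16, -1], [-1, 10]]
Trace = 16 + 10 = 26
Determinant = 16*10 - (-1)^2 = 159
Discriminant = (26)^2 - 4*159 = 40.0
Eigenvalues: lambda_1 = 9.8377, lambda_2 = 16.1623
The function is convex.

1


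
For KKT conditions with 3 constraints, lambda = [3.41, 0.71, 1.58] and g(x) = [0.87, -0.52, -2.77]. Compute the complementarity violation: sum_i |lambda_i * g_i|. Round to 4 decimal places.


KKT complementary slackness check:
lambda_1 * g_1 = 3.41 * 0.87 = 2.9667
lambda_2 * g_2 = 0.71 * -0.52 = -0.3692
lambda_3 * g_3 = 1.58 * -2.77 = -4.3766
Total violation = 2.9667 + 0.3692 + 4.3766 = 7.7125


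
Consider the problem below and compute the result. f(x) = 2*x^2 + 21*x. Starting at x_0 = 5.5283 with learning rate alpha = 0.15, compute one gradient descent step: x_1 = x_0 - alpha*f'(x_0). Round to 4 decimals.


We compute the gradient at x_0 and apply the update.
f'(x) = 4*x + 21
f'(5.5283) = 4*5.5283 + 21 = 43.1132
x_1 = 5.5283 - 0.15*43.1132 = -0.9387


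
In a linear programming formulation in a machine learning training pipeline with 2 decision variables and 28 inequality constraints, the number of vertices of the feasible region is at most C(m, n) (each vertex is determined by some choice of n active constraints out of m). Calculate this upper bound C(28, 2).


Each vertex corresponds to some choice of n active constraints out of m, so the number of vertices is at most C(m, n) = m! / (n!(m-n)!).
m = 28, n = 2
Numerator: 28 * 27
Denominator: 2! = 2
C(28, 2) = 378


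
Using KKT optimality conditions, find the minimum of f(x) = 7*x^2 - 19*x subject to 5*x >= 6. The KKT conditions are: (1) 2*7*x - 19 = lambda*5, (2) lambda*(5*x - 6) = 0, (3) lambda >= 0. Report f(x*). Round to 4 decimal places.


Step 1: Try lambda = 0 (constraint inactive).
Stationarity: 2*7*x - 19 = 0
x* = 19/(2*7) = 19/14 = 1.3571 (rounded; the exact value 19/14 is used below)
Check constraint: 5*1.3571 = 6.7855 >= 6 -- satisfied.
Step 2: Compute optimal value.
f(x*) = 7*(19/14)^2 - 19*(19/14) = -12.8929


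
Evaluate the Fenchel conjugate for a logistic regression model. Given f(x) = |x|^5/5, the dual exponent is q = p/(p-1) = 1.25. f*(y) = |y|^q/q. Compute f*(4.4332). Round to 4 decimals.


The conjugate exponent q satisfies 1/p + 1/q = 1.
p = 5, so q = 5/(5 - 1) = 1.25
|y|^q = 4.4332^1.25 = 6.4327
f*(4.4332) = 6.4327 / 1.25 = 5.1462


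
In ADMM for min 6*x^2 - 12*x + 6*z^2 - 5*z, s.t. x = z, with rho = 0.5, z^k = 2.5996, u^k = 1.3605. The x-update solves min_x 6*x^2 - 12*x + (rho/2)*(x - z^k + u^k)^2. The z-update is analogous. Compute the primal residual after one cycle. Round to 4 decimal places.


ADMM iteration with rho = 0.5, z^k = 2.5996, u^k = 1.3605
Step 1: x-update.
Minimize 6*x^2 - 12*x + (0.5/2)*(x - 2.5996 + 1.3605)^2
FOC: (2*6 + 0.5)*x = 12 + 0.5*(2.5996 - 1.3605)
x^{k+1} = 1.0096
Step 2: z-update.
Minimize 6*z^2 - 5*z + (0.5/2)*(1.0096 - z + 1.3605)^2
FOC: (2*6 + 0.5)*z = 5 + 0.5*(1.0096 + 1.3605)
z^{k+1} = 0.4948
Step 3: u-update.
u^{k+1} = 1.3605 + 1.0096 - 0.4948 = 1.8753
Step 4: Primal residual = |1.0096 - 0.4948| = 0.5148


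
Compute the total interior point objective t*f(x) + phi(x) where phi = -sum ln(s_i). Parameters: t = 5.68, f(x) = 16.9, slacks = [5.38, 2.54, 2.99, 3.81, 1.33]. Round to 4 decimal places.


Step 1: Compute log-barrier.
ln values: [1.6827, 0.9322, 1.0953, 1.3376, 0.2852]
phi = -(1.6827 + 0.9322 + 1.0953 + 1.3376 + 0.2852) = -5.3329
Step 2: Compute augmented objective.
t*f(x) = 5.68*16.9 = 95.992
Total = 95.992 - 5.3329 = 90.6591


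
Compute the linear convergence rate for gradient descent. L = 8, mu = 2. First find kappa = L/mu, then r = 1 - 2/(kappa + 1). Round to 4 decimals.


Step 1: Compute the condition number.
kappa = L/mu = 8/2 = 4.0
Step 2: Compute the convergence rate.
r = 1 - 2/(kappa + 1) = 1 - 2*mu/(L + mu) = (L - mu)/(L + mu) = 6/10 = 0.6


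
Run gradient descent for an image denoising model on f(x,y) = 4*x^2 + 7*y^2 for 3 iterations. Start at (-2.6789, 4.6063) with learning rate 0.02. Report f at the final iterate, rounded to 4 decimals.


Gradient descent on f(x,y) = 4*x^2 + 7*y^2.
Starting point: (-2.6789, 4.6063), alpha = 0.02
Step 1: grad_x = 2*4*-2.6789 = -21.4312, grad_y = 2*7*4.6063 = 64.4882
  x_1 = -2.6789 - 0.02*-21.4312 = -2.2503
  y_1 = 4.6063 - 0.02*64.4882 = 3.3165
Step 2: grad_x = 2*4*-2.2503 = -18.0022, grad_y = 2*7*3.3165 = 46.4315
  x_2 = -2.2503 - 0.02*-18.0022 = -1.8902
  y_2 = 3.3165 - 0.02*46.4315 = 2.3879
Step 3: grad_x = 2*4*-1.8902 = -15.1219, grad_y = 2*7*2.3879 = 33.4307
  x_3 = -1.8902 - 0.02*-15.1219 = -1.5878
  y_3 = 2.3879 - 0.02*33.4307 = 1.7193
f(-1.5878, 1.7193) = 4*(-1.5878)^2 + 7*1.7193^2 = 30.7761


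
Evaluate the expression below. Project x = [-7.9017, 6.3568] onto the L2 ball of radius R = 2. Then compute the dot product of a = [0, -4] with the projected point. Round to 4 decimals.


Step 1: Compute ||x|| (intermediates to 6 decimals).
||x|| = sqrt((-7.9017)^2 + 6.3568^2) = 10.14129
Step 2: Project.
Since ||x|| > R, scale = R/||x|| = 2/10.14129 = 0.197214, proj(x) = scale * x
proj(x) = [-1.558326, 1.25365]
Step 3: Dot product.
a^T * proj(x) = 0*(-1.558326) - 4*1.25365 = -5.0146


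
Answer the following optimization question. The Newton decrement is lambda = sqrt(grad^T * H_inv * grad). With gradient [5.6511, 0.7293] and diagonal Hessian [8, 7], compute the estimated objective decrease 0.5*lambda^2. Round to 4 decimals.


Step 1: H is diagonal, so H^(-1) * g = [0.7064, 0.1042].
Step 2: g^T H^(-1) g = sum_i g_i^2 / H_ii
  = (5.6511)^2/8 + (0.7293)^2/7
  = 3.9919 + 0.076 = 4.0678
Step 3: Objective decrease = 0.5 * g^T H^(-1) g = 2.0339


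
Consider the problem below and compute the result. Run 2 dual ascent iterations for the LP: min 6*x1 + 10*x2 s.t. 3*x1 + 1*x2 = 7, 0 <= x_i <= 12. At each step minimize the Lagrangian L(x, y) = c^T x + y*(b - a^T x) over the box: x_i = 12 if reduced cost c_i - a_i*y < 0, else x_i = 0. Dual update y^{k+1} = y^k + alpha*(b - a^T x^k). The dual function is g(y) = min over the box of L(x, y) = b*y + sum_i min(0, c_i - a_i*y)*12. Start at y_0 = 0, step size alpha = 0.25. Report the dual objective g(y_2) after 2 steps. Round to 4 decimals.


Dual ascent for LP: min 6*x1 + 10*x2, 3*x1 + 1*x2 = 7, 0 <= x_i <= 12
Step 1: y^k = 0.0, reduced costs: (6.0, 10.0)
  x^k = (0.0, 0.0), subgradient = b - a^T x = 7.0
  y^{k+1} = 0.0 + 0.25*7.0 = 1.75
Step 2: y^k = 1.75, reduced costs: (0.75, 8.25)
  x^k = (0.0, 0.0), subgradient = b - a^T x = 7.0
  y^{k+1} = 1.75 + 0.25*7.0 = 3.5
Dual objective at y_2 = 3.5: reduced costs (-4.5, 6.5), box minimizer x = (12.0, 0.0)
g(y_2) = b*y + (c1 - a1*y)*x1 + (c2 - a2*y)*x2 = 7*3.5 + (-4.5)*12.0 + 6.5*0.0 = 24.5 - 54.0 + 0.0 = -29.5


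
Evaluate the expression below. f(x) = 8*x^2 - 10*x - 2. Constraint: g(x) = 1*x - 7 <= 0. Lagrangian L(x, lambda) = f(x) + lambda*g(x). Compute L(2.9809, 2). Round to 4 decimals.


Step 1: Evaluate f(x).
f(2.9809) = 8*2.9809^2 - 10*2.9809 - 2 = 39.2771
Step 2: Evaluate g(x).
g(2.9809) = 1*2.9809 - 7 = -4.0191
Step 3: Compute Lagrangian.
L = 39.2771 + 2*-4.0191 = 31.2389


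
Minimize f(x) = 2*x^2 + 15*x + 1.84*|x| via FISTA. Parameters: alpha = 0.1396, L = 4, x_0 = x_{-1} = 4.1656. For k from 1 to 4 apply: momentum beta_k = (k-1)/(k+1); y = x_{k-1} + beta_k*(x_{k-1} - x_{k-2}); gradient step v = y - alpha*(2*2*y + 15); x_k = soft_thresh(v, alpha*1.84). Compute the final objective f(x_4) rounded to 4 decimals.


FISTA on f(x) = 2*x^2 + 15*x + 1.84*|x|
L = 4, alpha = 0.1396
Iteration 1: beta = 0.0, y = 4.1656 + 0.0*(4.1656 - 4.1656) = 4.1656
  grad(y) = 31.6624, v = y - alpha*grad = -0.2545
  prox(v) = soft_thresh(-0.2545, 0.2569) = 0.0
Iteration 2: beta = 0.3333, y = 0.0 + 0.3333*(0.0 - 4.1656) = -1.3885
  grad(y) = 9.4459, v = y - alpha*grad = -2.7072
  prox(v) = soft_thresh(-2.7072, 0.2569) = -2.4503
Iteration 3: beta = 0.5, y = -2.4503 + 0.5*(-2.4503 - 0.0) = -3.6755
  grad(y) = 0.2981, v = y - alpha*grad = -3.7171
  prox(v) = soft_thresh(-3.7171, 0.2569) = -3.4602
Iteration 4: beta = 0.6, y = -3.4602 + 0.6*(-3.4602 + 2.4503) = -4.0662
  grad(y) = -1.2647, v = y - alpha*grad = -3.8896
  prox(v) = soft_thresh(-3.8896, 0.2569) = -3.6328
f(x_4) = 2*(-3.6328)^2 + 15*(-3.6328) + 1.84*|-3.6328| = -21.4132


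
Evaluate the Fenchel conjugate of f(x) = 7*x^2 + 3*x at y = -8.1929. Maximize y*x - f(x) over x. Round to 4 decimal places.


f*(y) = sup_x {y*x - a*x^2 - b*x} = sup_x {(y-b)*x - a*x^2}
FOC: (y - b) - 2a*x = 0 => x* = (y - b)/(2a)
x* = (-8.1929 - 3)/(2*7) = -0.7995
f*(-8.1929) = (y-b)^2/(4a) = (-8.1929 - 3)^2/(4*7)
= 125.281/28 = 4.4743


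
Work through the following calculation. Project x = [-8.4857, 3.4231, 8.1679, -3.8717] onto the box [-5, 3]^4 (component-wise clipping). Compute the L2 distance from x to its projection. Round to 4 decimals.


Project each component onto [-5, 3].
clip(-8.4857) = -5.0, clip(3.4231) = 3.0, clip(8.1679) = 3.0, clip(-3.8717) = -3.8717
Projection = [-5.0, 3.0, 3.0, -3.8717]
Squared diffs: [12.1501, 0.179, 26.7072, 0.0]
Distance = sqrt(39.0363) = 6.2479


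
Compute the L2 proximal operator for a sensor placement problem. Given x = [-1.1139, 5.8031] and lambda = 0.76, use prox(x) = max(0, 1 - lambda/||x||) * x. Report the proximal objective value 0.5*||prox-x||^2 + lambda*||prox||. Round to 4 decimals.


Step 1: Compute ||x||.
||x|| = 5.909
Step 2: Compute scaling factor.
scale = max(0, 1 - 0.76/5.909) = 0.8714
Step 3: prox(x) = [-0.9706, 5.0567]
||prox(x)|| = 5.149
Step 4: Proximal objective.
0.5*||prox-x||^2 = 0.2888
lambda*||prox|| = 3.9132
Total = 4.2021


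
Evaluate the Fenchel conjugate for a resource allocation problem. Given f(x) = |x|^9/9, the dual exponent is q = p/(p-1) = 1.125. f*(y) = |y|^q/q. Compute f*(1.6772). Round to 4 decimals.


The conjugate exponent q satisfies 1/p + 1/q = 1.
p = 9, so q = 9/(9 - 1) = 1.125
|y|^q = 1.6772^1.125 = 1.7892
f*(1.6772) = 1.7892 / 1.125 = 1.5904


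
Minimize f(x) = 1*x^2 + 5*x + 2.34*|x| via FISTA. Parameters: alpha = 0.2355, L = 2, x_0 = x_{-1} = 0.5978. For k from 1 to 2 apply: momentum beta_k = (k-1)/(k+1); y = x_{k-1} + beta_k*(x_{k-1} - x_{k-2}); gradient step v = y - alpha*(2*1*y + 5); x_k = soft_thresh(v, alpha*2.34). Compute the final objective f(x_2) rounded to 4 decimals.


FISTA on f(x) = 1*x^2 + 5*x + 2.34*|x|
L = 2, alpha = 0.2355
Iteration 1: beta = 0.0, y = 0.5978 + 0.0*(0.5978 - 0.5978) = 0.5978
  grad(y) = 6.1956, v = y - alpha*grad = -0.8613
  prox(v) = soft_thresh(-0.8613, 0.5511) = -0.3102
Iteration 2: beta = 0.3333, y = -0.3102 + 0.3333*(-0.3102 - 0.5978) = -0.6129
  grad(y) = 3.7743, v = y - alpha*grad = -1.5017
  prox(v) = soft_thresh(-1.5017, 0.5511) = -0.9506
f(x_2) = 1*(-0.9506)^2 + 5*(-0.9506) + 2.34*|-0.9506| = -1.625


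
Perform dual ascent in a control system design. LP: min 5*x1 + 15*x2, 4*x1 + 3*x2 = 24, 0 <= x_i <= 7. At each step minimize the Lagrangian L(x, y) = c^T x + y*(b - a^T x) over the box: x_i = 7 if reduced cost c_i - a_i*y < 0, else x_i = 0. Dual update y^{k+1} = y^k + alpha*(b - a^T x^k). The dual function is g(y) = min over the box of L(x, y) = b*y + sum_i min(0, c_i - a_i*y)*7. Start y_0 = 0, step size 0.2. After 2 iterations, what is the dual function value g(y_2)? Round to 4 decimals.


Dual ascent for LP: min 5*x1 + 15*x2, 4*x1 + 3*x2 = 24, 0 <= x_i <= 7
Step 1: y^k = 0.0, reduced costs: (5.0, 15.0)
  x^k = (0.0, 0.0), subgradient = b - a^T x = 24.0
  y^{k+1} = 0.0 + 0.2*24.0 = 4.8
Step 2: y^k = 4.8, reduced costs: (-14.2, 0.6)
  x^k = (7.0, 0.0), subgradient = b - a^T x = -4.0
  y^{k+1} = 4.8 + 0.2*-4.0 = 4.0
Dual objective at y_2 = 4.0: reduced costs (-11.0, 3.0), box minimizer x = (7.0, 0.0)
g(y_2) = b*y + (c1 - a1*y)*x1 + (c2 - a2*y)*x2 = 24*4.0 + (-11.0)*7.0 + 3.0*0.0 = 96.0 - 77.0 + 0.0 = 19.0


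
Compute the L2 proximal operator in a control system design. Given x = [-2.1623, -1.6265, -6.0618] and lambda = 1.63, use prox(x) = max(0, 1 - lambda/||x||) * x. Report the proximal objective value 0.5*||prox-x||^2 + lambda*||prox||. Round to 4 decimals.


Step 1: Compute ||x||.
||x|| = 6.6383
Step 2: Compute scaling factor.
scale = max(0, 1 - 1.63/6.6383) = 0.7545
Step 3: prox(x) = [-1.6314, -1.2271, -4.5733]
||prox(x)|| = 5.0083
Step 4: Proximal objective.
0.5*||prox-x||^2 = 1.3285
lambda*||prox|| = 8.1635
Total = 9.4919


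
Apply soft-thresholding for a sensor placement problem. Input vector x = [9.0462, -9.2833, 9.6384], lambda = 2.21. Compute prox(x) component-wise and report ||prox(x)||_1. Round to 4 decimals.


Soft-thresholding with lambda = 2.21:
prox(9.0462) = sign(9.0462)*max(|9.0462| - 2.21, 0) = 6.8362
prox(-9.2833) = sign(-9.2833)*max(|-9.2833| - 2.21, 0) = -7.0733
prox(9.6384) = sign(9.6384)*max(|9.6384| - 2.21, 0) = 7.4284
prox(x) = [6.8362, -7.0733, 7.4284]
||prox(x)||_1 = 6.8362 + 7.0733 + 7.4284 = 21.3379


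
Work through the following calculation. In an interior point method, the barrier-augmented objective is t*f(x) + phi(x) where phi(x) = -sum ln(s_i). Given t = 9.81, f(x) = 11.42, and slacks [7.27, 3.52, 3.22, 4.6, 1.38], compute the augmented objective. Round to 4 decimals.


Step 1: Compute log-barrier.
ln values: [1.9838, 1.2585, 1.1694, 1.5261, 0.3221]
phi = -(1.9838 + 1.2585 + 1.1694 + 1.5261 + 0.3221) = -6.2597
Step 2: Compute augmented objective.
t*f(x) = 9.81*11.42 = 112.0302
Total = 112.0302 - 6.2597 = 105.7705


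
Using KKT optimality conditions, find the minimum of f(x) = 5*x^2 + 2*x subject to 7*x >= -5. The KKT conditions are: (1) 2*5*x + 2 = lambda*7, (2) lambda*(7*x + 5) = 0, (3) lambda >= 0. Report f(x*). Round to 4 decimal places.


Step 1: Try lambda = 0 (constraint inactive).
Stationarity: 2*5*x + 2 = 0
x* = -2/(2*5) = -0.2
Check constraint: 7*-0.2 = -1.4 >= -5 -- satisfied.
Step 2: Compute optimal value.
f(x*) = 5*(-0.2)^2 + 2*(-0.2) = -0.2


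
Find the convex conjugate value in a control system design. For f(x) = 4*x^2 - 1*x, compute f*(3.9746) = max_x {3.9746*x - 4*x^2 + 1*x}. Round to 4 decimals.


f*(y) = sup_x {y*x - a*x^2 - b*x} = sup_x {(y-b)*x - a*x^2}
FOC: (y - b) - 2a*x = 0 => x* = (y - b)/(2a)
x* = (3.9746 + 1)/(2*4) = 0.6218
f*(3.9746) = (y-b)^2/(4a) = (3.9746 + 1)^2/(4*4)
= 24.7466/16 = 1.5467


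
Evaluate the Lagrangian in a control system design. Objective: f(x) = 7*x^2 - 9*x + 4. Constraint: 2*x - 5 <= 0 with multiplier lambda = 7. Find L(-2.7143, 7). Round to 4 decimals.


Step 1: Evaluate f(x).
f(-2.7143) = 7*(-2.7143)^2 - 9*(-2.7143) + 4 = 80.0007
Step 2: Evaluate g(x).
g(-2.7143) = 2*-2.7143 - 5 = -10.4286
Step 3: Compute Lagrangian.
L = 80.0007 + 7*-10.4286 = 7.0005


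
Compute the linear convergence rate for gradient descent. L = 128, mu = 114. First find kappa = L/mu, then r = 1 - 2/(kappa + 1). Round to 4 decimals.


Step 1: Compute the condition number.
kappa = L/mu = 128/114 = 1.1228
Step 2: Compute the convergence rate.
r = 1 - 2/(kappa + 1) = 1 - 2*mu/(L + mu) = (L - mu)/(L + mu) = 14/242 = 0.0579


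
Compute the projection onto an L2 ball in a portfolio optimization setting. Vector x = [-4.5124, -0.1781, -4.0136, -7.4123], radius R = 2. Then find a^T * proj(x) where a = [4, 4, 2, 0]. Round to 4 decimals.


Step 1: Compute ||x|| (intermediates to 6 decimals).
||x|| = sqrt((-4.5124)^2 + (-0.1781)^2 + (-4.0136)^2 + (-7.4123)^2) = 9.56267
Step 2: Project.
Since ||x|| > R, scale = R/||x|| = 2/9.56267 = 0.209147, proj(x) = scale * x
proj(x) = [-0.943755, -0.037249, -0.839432, -1.55026]
Step 3: Dot product.
a^T * proj(x) = 4*(-0.943755) + 4*(-0.037249) + 2*(-0.839432) + 0*(-1.55026) = -5.6029


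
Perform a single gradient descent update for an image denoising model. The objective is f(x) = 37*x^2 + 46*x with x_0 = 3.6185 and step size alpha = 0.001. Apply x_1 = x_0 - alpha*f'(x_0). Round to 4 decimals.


We compute the gradient at x_0 and apply the update.
f'(x) = 74*x + 46
f'(3.6185) = 74*3.6185 + 46 = 313.769
x_1 = 3.6185 - 0.001*313.769 = 3.3047


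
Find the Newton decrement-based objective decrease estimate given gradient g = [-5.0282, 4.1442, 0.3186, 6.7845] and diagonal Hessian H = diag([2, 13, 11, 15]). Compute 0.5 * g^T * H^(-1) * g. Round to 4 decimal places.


Step 1: H is diagonal, so H^(-1) * g = [-2.5141, 0.3188, 0.029, 0.4523].
Step 2: g^T H^(-1) g = sum_i g_i^2 / H_ii
  = (-5.0282)^2/2 + (4.1442)^2/13 + (0.3186)^2/11 + (6.7845)^2/15
  = 12.6414 + 1.3211 + 0.0092 + 3.0686 = 17.0404
Step 3: Objective decrease = 0.5 * g^T H^(-1) g = 8.5202


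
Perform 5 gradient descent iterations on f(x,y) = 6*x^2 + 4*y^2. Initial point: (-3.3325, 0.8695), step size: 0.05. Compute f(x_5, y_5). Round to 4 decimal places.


Gradient descent on f(x,y) = 6*x^2 + 4*y^2.
Starting point: (-3.3325, 0.8695), alpha = 0.05
Step 1: grad_x = 2*6*-3.3325 = -39.99, grad_y = 2*4*0.8695 = 6.956
  x_1 = -3.3325 - 0.05*-39.99 = -1.333
  y_1 = 0.8695 - 0.05*6.956 = 0.5217
Step 2: grad_x = 2*6*-1.333 = -15.996, grad_y = 2*4*0.5217 = 4.1736
  x_2 = -1.333 - 0.05*-15.996 = -0.5332
  y_2 = 0.5217 - 0.05*4.1736 = 0.313
Step 3: grad_x = 2*6*-0.5332 = -6.3984, grad_y = 2*4*0.313 = 2.5042
  x_3 = -0.5332 - 0.05*-6.3984 = -0.2133
  y_3 = 0.313 - 0.05*2.5042 = 0.1878
Step 4: grad_x = 2*6*-0.2133 = -2.5594, grad_y = 2*4*0.1878 = 1.5025
  x_4 = -0.2133 - 0.05*-2.5594 = -0.0853
  y_4 = 0.1878 - 0.05*1.5025 = 0.1127
Step 5: grad_x = 2*6*-0.0853 = -1.0237, grad_y = 2*4*0.1127 = 0.9015
  x_5 = -0.0853 - 0.05*-1.0237 = -0.0341
  y_5 = 0.1127 - 0.05*0.9015 = 0.0676
f(-0.0341, 0.0676) = 6*(-0.0341)^2 + 4*0.0676^2 = 0.0253


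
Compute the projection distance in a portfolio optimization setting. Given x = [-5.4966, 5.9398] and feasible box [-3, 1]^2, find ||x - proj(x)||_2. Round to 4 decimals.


Project each component onto [-3, 1].
clip(-5.4966) = -3.0, clip(5.9398) = 1.0
Projection = [-3.0, 1.0]
Squared diffs: [6.233, 24.4016]
Distance = sqrt(30.6346) = 5.5349


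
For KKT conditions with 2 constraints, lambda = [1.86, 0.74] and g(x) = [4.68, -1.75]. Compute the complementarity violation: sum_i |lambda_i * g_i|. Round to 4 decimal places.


KKT complementary slackness check:
lambda_1 * g_1 = 1.86 * 4.68 = 8.7048
lambda_2 * g_2 = 0.74 * -1.75 = -1.295
Total violation = 8.7048 + 1.295 = 9.9998


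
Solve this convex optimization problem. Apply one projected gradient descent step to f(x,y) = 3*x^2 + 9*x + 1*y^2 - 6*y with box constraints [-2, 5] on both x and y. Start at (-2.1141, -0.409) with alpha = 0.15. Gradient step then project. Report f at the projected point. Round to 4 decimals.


Step 1: Compute gradient at (-2.1141, -0.409).
grad_x = 2*3*-2.1141 + 9 = -3.6846
grad_y = 2*1*-0.409 - 6 = -6.818
Step 2: Gradient step.
x_raw = -2.1141 - 0.15*-3.6846 = -1.5614
y_raw = -0.409 - 0.15*-6.818 = 0.6137
Step 3: Project onto [-2, 5].
x_proj = clip(-1.5614) = -1.5614
y_proj = clip(0.6137) = 0.6137
Step 4: Evaluate f.
f(-1.5614, 0.6137) = -10.0443


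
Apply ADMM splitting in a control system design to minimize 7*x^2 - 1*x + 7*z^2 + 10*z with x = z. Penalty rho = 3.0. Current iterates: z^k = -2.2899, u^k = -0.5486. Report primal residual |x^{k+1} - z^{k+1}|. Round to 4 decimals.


ADMM iteration with rho = 3.0, z^k = -2.2899, u^k = -0.5486
Step 1: x-update.
Minimize 7*x^2 - 1*x + (3.0/2)*(x + 2.2899 - 0.5486)^2
FOC: (2*7 + 3.0)*x = 1 + 3.0*(-2.2899 + 0.5486)
x^{k+1} = -0.2485
Step 2: z-update.
Minimize 7*z^2 + 10*z + (3.0/2)*(-0.2485 - z - 0.5486)^2
FOC: (2*7 + 3.0)*z = -10 + 3.0*(-0.2485 - 0.5486)
z^{k+1} = -0.7289
Step 3: u-update.
u^{k+1} = -0.5486 - 0.2485 + 0.7289 = -0.0682
Step 4: Primal residual = |-0.2485 + 0.7289| = 0.4804


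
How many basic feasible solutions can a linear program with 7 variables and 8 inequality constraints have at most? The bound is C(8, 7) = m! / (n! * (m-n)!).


Each vertex corresponds to some choice of n active constraints out of m, so the number of vertices is at most C(m, n) = m! / (n!(m-n)!).
m = 8, n = 7
Numerator: 8 * 7 * 6 * 5 * 4 * 3 * 2
Denominator: 7! = 5040
C(8, 7) = 8


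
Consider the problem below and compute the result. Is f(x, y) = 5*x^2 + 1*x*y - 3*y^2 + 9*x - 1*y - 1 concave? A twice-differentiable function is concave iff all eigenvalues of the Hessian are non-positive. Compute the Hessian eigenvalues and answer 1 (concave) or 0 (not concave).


The Hessian of f(x,y) = 5*x^2 + 1*x*y - 3*y^2 + 9*x - 1*y - 1 is:
H = [[10, 1], [1, -6]]
Trace = 10 - 6 = 4
Determinant = 10*-6 - (1)^2 = -61
Discriminant = (4)^2 - 4*-61 = 260.0
Eigenvalues: lambda_1 = -6.0623, lambda_2 = 10.0623
The function is not concave.

0


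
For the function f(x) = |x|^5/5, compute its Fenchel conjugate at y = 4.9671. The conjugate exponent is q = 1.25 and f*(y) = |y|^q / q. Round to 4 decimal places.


The conjugate exponent q satisfies 1/p + 1/q = 1.
p = 5, so q = 5/(5 - 1) = 1.25
|y|^q = 4.9671^1.25 = 7.4153
f*(4.9671) = 7.4153 / 1.25 = 5.9322


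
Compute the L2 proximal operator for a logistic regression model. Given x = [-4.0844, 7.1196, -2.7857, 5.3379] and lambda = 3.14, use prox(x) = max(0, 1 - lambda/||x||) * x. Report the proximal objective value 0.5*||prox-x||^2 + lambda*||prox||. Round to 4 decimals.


Step 1: Compute ||x||.
||x|| = 10.1796
Step 2: Compute scaling factor.
scale = max(0, 1 - 3.14/10.1796) = 0.6915
Step 3: prox(x) = [-2.8245, 4.9235, -1.9264, 3.6914]
||prox(x)|| = 7.0396
Step 4: Proximal objective.
0.5*||prox-x||^2 = 4.9298
lambda*||prox|| = 22.1043
Total = 27.0342


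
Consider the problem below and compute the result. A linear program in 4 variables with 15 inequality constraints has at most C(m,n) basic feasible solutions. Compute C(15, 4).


Each vertex corresponds to some choice of n active constraints out of m, so the number of vertices is at most C(m, n) = m! / (n!(m-n)!).
m = 15, n = 4
Numerator: 15 * 14 * 13 * 12
Denominator: 4! = 24
C(15, 4) = 1365


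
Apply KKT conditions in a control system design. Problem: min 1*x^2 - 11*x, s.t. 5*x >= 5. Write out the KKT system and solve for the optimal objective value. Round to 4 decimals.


Step 1: Try lambda = 0 (constraint inactive).
Stationarity: 2*1*x - 11 = 0
x* = 11/(2*1) = 5.5
Check constraint: 5*5.5 = 27.5 >= 5 -- satisfied.
Step 2: Compute optimal value.
f(x*) = 1*5.5^2 - 11*5.5 = -30.25


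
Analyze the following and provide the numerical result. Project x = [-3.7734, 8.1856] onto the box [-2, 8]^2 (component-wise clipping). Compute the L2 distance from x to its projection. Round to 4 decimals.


Project each component onto [-2, 8].
clip(-3.7734) = -2.0, clip(8.1856) = 8.0
Projection = [-2.0, 8.0]
Squared diffs: [3.1449, 0.0344]
Distance = sqrt(3.1793) = 1.7831


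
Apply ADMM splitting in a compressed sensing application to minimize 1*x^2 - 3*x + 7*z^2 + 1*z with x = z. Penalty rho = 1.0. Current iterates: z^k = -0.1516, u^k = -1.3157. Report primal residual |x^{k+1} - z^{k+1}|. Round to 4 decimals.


ADMM iteration with rho = 1.0, z^k = -0.1516, u^k = -1.3157
Step 1: x-update.
Minimize 1*x^2 - 3*x + (1.0/2)*(x + 0.1516 - 1.3157)^2
FOC: (2*1 + 1.0)*x = 3 + 1.0*(-0.1516 + 1.3157)
x^{k+1} = 1.388
Step 2: z-update.
Minimize 7*z^2 + 1*z + (1.0/2)*(1.388 - z - 1.3157)^2
FOC: (2*7 + 1.0)*z = -1 + 1.0*(1.388 - 1.3157)
z^{k+1} = -0.0618
Step 3: u-update.
u^{k+1} = -1.3157 + 1.388 + 0.0618 = 0.1342
Step 4: Primal residual = |1.388 + 0.0618| = 1.4499


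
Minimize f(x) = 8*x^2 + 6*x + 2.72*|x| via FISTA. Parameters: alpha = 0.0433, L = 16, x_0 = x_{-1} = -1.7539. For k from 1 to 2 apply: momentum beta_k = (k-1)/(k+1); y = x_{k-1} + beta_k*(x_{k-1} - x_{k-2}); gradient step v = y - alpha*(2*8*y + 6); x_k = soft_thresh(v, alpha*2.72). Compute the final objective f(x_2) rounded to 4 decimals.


FISTA on f(x) = 8*x^2 + 6*x + 2.72*|x|
L = 16, alpha = 0.0433
Iteration 1: beta = 0.0, y = -1.7539 + 0.0*(-1.7539 + 1.7539) = -1.7539
  grad(y) = -22.0624, v = y - alpha*grad = -0.7986
  prox(v) = soft_thresh(-0.7986, 0.1178) = -0.6808
Iteration 2: beta = 0.3333, y = -0.6808 + 0.3333*(-0.6808 + 1.7539) = -0.3231
  grad(y) = 0.8299, v = y - alpha*grad = -0.3591
  prox(v) = soft_thresh(-0.3591, 0.1178) = -0.2413
f(x_2) = 8*(-0.2413)^2 + 6*(-0.2413) + 2.72*|-0.2413| = -0.3257


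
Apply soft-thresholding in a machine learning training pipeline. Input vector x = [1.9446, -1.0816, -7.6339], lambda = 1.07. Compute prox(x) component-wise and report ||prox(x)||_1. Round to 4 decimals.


Soft-thresholding with lambda = 1.07:
prox(1.9446) = sign(1.9446)*max(|1.9446| - 1.07, 0) = 0.8746
prox(-1.0816) = sign(-1.0816)*max(|-1.0816| - 1.07, 0) = -0.0116
prox(-7.6339) = sign(-7.6339)*max(|-7.6339| - 1.07, 0) = -6.5639
prox(x) = [0.8746, -0.0116, -6.5639]
||prox(x)||_1 = 0.8746 + 0.0116 + 6.5639 = 7.4501


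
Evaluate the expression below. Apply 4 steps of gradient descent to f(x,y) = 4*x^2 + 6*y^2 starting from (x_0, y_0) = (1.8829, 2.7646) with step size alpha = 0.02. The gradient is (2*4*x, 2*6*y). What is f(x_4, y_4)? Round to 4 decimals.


Gradient descent on f(x,y) = 4*x^2 + 6*y^2.
Starting point: (1.8829, 2.7646), alpha = 0.02
Step 1: grad_x = 2*4*1.8829 = 15.0632, grad_y = 2*6*2.7646 = 33.1752
  x_1 = 1.8829 - 0.02*15.0632 = 1.5816
  y_1 = 2.7646 - 0.02*33.1752 = 2.1011
Step 2: grad_x = 2*4*1.5816 = 12.6531, grad_y = 2*6*2.1011 = 25.2132
  x_2 = 1.5816 - 0.02*12.6531 = 1.3286
  y_2 = 2.1011 - 0.02*25.2132 = 1.5968
Step 3: grad_x = 2*4*1.3286 = 10.6286, grad_y = 2*6*1.5968 = 19.162
  x_3 = 1.3286 - 0.02*10.6286 = 1.116
  y_3 = 1.5968 - 0.02*19.162 = 1.2136
Step 4: grad_x = 2*4*1.116 = 8.928, grad_y = 2*6*1.2136 = 14.5631
  x_4 = 1.116 - 0.02*8.928 = 0.9374
  y_4 = 1.2136 - 0.02*14.5631 = 0.9223
f(0.9374, 0.9223) = 4*0.9374^2 + 6*0.9223^2 = 8.6194


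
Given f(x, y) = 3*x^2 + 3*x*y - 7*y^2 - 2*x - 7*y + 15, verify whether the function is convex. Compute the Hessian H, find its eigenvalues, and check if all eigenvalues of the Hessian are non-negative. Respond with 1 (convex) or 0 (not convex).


The Hessian of f(x,y) = 3*x^2 + 3*x*y - 7*y^2 - 2*x - 7*y + 15 is:
H = [[6, 3], [3, -14]]
Trace = 6 - 14 = -8
Determinant = 6*-14 - (3)^2 = -93
Discriminant = (-8)^2 - 4*-93 = 436.0
Eigenvalues: lambda_1 = -14.4403, lambda_2 = 6.4403
The function is not convex.

0
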